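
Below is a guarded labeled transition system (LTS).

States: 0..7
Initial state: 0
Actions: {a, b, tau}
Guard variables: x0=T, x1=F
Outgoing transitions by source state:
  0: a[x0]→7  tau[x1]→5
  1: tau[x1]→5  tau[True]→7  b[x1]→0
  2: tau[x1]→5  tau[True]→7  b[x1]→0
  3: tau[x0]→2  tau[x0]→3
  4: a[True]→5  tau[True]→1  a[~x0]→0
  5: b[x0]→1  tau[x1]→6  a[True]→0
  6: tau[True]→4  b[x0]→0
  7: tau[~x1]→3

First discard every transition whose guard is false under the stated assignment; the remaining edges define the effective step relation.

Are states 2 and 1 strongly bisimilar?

Bisimulation quotient by refinement:
  π0 = {{0,1,2,3,4,5,6,7}}
  π1 = {{0},{1,2,3,7},{4},{5},{6}}
Fixed point at round 2; 5 class(es).
2∈{1,2,3,7}, 1∈{1,2,3,7}

Answer: BISIMILAR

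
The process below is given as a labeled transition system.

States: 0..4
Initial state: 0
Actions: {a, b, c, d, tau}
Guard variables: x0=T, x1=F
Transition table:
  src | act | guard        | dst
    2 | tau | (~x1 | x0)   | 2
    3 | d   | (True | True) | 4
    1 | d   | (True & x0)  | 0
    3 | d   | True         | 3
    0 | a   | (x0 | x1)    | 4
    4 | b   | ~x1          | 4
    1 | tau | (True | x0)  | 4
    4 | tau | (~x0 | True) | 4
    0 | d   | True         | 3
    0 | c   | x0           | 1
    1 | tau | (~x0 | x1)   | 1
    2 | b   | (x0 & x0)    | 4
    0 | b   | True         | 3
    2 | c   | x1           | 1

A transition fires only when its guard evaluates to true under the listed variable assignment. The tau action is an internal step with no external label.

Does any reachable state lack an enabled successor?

Reach set: {0,1,3,4}
  0: a→4  b→3  c→1  d→3  [4 exit(s)]
  1: d→0  tau→4  [2 exit(s)]
  3: d→3  d→4  [2 exit(s)]
  4: b→4  tau→4  [2 exit(s)]

Answer: DEADLOCK-FREE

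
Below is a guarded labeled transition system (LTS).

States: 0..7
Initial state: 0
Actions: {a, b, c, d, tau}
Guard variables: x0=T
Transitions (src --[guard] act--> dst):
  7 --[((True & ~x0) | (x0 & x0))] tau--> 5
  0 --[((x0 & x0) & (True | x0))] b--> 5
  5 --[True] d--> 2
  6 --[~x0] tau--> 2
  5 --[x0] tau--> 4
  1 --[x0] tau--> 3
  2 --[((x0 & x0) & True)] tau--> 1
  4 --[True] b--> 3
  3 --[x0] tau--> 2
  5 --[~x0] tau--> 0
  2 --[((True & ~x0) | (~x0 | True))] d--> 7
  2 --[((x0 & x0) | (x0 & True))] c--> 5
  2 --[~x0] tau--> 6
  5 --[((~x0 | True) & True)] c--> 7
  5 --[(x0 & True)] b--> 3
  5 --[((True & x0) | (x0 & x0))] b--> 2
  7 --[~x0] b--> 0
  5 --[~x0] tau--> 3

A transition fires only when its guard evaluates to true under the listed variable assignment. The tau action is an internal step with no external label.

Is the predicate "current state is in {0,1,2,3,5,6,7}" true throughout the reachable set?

Answer: INVARIANT VIOLATED at state 4

Working:
Safe = {0,1,2,3,5,6,7}
R = {0,1,2,3,4,5,7}
  0: ok
  1: ok
  2: ok
  3: ok
  4: VIOLATES
  5: ok
  7: ok
counterexample path to 4: b·tau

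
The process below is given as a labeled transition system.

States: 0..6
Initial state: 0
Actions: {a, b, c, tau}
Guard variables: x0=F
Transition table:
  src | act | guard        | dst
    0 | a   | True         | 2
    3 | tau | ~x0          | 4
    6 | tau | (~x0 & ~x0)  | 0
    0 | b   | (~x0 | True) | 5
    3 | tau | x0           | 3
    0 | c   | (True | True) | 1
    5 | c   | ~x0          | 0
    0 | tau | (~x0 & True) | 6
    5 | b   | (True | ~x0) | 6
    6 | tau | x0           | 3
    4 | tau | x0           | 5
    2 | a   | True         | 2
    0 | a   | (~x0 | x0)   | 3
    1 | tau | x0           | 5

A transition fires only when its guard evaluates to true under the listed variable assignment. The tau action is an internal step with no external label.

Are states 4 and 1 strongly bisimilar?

Answer: BISIMILAR

Trace:
Refine partition for ~:
  round 0: {{0,1,2,3,4,5,6}}
  round 1: {{0},{1,4},{2},{3,6},{5}}
  round 2: {{0},{1,4},{2},{3},{5},{6}}
6 equivalence class(es) (converged in 3)
4∈{1,4}, 1∈{1,4}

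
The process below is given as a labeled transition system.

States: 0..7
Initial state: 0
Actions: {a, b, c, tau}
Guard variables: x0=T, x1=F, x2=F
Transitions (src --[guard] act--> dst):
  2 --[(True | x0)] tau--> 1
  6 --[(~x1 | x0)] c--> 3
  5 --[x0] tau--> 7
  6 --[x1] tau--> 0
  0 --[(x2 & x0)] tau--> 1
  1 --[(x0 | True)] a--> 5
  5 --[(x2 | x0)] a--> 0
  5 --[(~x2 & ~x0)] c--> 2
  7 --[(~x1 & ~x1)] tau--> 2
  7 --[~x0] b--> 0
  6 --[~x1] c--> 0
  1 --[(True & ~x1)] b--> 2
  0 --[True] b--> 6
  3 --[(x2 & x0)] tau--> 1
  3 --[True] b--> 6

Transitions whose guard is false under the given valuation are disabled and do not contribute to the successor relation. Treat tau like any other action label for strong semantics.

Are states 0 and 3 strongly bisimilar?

Answer: BISIMILAR

Working:
Refine partition for ~:
  P[0] = {{0,1,2,3,4,5,6,7}}
  P[1] = {{0,3},{1},{2,7},{4},{5},{6}}
  P[2] = {{0,3},{1},{2},{4},{5},{6},{7}}
7 equivalence class(es) (converged in 3)
class of 0: {0,3}; class of 3: {0,3}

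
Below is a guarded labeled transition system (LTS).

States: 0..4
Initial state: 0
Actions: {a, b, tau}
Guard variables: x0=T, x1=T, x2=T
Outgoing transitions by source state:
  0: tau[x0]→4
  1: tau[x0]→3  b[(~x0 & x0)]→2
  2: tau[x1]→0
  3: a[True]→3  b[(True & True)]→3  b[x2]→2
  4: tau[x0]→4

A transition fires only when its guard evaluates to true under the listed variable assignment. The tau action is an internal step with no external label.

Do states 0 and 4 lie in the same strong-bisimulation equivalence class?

Compute ~ classes (split until stable):
  π0 = {{0,1,2,3,4}}
  π1 = {{0,1,2,4},{3}}
  π2 = {{0,2,4},{1},{3}}
3 equivalence class(es) (converged in 3)
[0]={0,2,4}  [4]={0,2,4}

Answer: BISIMILAR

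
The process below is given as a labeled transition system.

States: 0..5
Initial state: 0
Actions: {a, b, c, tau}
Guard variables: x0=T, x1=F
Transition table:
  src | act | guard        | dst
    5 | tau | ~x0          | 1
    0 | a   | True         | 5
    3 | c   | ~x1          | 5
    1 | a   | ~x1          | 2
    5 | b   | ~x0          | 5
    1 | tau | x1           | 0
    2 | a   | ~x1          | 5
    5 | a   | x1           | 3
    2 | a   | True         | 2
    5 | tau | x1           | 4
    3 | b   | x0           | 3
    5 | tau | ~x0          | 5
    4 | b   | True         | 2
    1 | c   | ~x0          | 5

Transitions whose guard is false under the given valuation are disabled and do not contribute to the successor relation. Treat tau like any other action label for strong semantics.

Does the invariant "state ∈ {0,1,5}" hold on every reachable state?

Safe = {0,1,5}
Reach set: {0,5}
  0: ✓
  5: ✓

Answer: INVARIANT HOLDS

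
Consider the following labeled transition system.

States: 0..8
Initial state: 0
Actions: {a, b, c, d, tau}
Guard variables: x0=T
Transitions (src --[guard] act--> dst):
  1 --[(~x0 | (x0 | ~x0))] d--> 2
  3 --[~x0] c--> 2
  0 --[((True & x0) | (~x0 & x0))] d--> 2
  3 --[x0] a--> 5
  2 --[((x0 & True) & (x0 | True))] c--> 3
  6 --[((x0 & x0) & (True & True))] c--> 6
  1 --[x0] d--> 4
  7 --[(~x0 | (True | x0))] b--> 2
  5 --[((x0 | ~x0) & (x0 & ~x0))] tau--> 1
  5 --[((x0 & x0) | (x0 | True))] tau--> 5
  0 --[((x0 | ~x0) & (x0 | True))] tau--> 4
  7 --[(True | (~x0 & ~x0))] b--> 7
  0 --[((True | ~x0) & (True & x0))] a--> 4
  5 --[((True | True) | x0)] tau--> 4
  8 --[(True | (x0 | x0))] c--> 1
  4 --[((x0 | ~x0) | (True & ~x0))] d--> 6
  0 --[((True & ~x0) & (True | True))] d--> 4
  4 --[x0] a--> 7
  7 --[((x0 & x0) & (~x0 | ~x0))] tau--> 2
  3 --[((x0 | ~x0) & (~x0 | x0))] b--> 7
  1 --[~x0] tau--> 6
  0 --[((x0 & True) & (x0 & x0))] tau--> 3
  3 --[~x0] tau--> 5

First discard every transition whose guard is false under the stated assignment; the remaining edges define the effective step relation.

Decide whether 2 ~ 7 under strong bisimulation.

Answer: NOT BISIMILAR

Trace:
Bisimulation quotient by refinement:
  round 0: {{0,1,2,3,4,5,6,7,8}}
  round 1: {{0},{1},{2,6,8},{3},{4},{5},{7}}
  round 2: {{0},{1},{2},{3},{4},{5},{6},{7},{8}}
9 equivalence class(es) (converged in 3)
[2]={2}  [7]={7}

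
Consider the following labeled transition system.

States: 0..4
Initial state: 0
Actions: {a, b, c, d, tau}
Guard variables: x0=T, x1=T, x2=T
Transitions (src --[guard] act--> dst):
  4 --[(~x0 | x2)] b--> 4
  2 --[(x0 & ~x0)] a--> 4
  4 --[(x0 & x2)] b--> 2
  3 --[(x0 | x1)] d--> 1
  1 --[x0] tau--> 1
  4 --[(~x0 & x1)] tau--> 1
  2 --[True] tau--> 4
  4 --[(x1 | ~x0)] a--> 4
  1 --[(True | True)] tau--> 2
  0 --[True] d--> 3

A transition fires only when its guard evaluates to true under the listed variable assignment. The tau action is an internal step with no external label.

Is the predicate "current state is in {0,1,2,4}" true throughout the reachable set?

Answer: INVARIANT VIOLATED at state 3

Analysis:
Allowed set {0,1,2,4}
Reachable = {0,1,2,3,4}
  0: ok
  1: ok
  2: ok
  3: VIOLATES
  4: ok
counterexample path to 3: d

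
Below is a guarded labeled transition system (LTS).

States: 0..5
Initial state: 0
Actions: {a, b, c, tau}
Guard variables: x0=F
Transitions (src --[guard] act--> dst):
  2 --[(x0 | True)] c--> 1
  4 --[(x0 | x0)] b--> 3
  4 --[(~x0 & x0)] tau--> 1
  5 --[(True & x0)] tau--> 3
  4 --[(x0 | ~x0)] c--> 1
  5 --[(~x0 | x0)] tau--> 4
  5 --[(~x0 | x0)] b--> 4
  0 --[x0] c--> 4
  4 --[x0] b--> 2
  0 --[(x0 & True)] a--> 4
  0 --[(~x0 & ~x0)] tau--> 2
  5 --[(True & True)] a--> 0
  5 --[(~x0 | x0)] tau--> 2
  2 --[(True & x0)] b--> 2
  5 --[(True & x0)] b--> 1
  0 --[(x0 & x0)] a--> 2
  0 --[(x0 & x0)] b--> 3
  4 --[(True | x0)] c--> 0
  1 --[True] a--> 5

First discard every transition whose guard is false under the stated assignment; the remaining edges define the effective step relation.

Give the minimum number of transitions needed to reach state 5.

BFS to 5:
  L0 = {0}
  L1 = {2}
  L2 = {1}
  L3 = {5}
depth(5)=3, e.g. tau·c·a

Answer: 3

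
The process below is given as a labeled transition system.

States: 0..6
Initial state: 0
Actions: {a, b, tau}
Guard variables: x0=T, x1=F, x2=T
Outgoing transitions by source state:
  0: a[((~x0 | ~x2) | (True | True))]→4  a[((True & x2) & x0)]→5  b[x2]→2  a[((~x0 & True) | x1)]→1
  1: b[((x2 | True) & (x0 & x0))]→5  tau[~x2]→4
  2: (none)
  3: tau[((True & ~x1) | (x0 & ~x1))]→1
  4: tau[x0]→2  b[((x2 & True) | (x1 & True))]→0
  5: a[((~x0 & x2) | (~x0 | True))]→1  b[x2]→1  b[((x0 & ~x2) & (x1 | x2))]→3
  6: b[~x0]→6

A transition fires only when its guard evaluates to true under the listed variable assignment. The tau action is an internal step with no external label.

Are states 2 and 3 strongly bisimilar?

Answer: NOT BISIMILAR

Working:
Bisimulation quotient by refinement:
  round 0: {{0,1,2,3,4,5,6}}
  round 1: {{0,5},{1},{2,6},{3},{4}}
  round 2: {{0},{1},{2,6},{3},{4},{5}}
Fixed point at round 3; 6 class(es).
class of 2: {2,6}; class of 3: {3}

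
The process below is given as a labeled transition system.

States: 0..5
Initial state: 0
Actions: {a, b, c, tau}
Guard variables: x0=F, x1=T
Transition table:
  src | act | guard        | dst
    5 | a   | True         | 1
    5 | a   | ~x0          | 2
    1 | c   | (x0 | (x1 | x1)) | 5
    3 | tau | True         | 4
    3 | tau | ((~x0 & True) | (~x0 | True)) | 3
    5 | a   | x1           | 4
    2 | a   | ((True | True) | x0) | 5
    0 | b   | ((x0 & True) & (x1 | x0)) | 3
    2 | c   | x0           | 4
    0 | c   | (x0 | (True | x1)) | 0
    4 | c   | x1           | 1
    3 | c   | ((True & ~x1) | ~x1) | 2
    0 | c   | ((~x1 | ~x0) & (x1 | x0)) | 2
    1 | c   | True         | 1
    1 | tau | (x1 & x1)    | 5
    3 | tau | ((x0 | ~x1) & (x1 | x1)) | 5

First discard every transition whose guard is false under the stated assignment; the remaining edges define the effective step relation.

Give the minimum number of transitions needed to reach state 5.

BFS to 5:
  L0 = {0}
  L1 = {2}
  L2 = {5}
first hit 5 at d=2 via c·a

Answer: 2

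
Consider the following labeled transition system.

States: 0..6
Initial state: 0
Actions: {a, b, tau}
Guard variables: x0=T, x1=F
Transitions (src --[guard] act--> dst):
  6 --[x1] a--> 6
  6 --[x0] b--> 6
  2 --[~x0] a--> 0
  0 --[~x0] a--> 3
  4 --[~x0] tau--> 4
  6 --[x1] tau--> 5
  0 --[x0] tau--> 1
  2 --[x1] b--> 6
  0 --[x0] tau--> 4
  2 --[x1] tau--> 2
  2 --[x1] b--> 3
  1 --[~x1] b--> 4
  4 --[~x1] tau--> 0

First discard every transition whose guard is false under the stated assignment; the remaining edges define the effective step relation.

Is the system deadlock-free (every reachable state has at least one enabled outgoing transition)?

Answer: DEADLOCK-FREE

Analysis:
R = {0,1,4}
  0: tau→1  tau→4  [deg 2]
  1: b→4  [deg 1]
  4: tau→0  [deg 1]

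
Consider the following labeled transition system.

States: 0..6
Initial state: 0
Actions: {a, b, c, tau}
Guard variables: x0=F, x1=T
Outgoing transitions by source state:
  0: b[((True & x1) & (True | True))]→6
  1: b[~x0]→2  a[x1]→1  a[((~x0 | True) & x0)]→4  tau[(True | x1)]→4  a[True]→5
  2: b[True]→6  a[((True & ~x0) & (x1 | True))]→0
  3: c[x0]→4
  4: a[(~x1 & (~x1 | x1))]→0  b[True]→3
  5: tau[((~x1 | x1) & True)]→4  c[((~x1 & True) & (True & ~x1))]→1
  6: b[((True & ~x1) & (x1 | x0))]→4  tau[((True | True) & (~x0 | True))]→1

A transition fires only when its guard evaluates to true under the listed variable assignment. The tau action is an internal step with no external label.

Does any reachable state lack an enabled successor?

Answer: DEADLOCK at state 3

Working:
R = {0,1,2,3,4,5,6}
  0: b→6  [deg 1]
  1: a→1  a→5  b→2  tau→4  [deg 4]
  2: a→0  b→6  [deg 2]
  3: ∅  [deadlock]
  4: b→3  [deg 1]
  5: tau→4  [deg 1]
  6: tau→1  [deg 1]
trace reaching 3: b·tau·tau·b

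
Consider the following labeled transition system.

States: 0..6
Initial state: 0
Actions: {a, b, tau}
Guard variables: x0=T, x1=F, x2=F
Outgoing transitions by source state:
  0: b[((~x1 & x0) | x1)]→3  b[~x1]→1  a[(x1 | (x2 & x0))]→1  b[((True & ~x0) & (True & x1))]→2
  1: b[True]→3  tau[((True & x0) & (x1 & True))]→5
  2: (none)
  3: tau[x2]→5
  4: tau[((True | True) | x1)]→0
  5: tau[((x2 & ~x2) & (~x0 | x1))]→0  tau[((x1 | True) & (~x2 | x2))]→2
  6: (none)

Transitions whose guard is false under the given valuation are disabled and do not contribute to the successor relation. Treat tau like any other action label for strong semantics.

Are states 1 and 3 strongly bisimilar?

Answer: NOT BISIMILAR

Trace:
Compute ~ classes (split until stable):
  round 0: {{0,1,2,3,4,5,6}}
  round 1: {{0,1},{2,3,6},{4,5}}
  round 2: {{0},{1},{2,3,6},{4},{5}}
5 equivalence class(es) (converged in 3)
[1]={1}  [3]={2,3,6}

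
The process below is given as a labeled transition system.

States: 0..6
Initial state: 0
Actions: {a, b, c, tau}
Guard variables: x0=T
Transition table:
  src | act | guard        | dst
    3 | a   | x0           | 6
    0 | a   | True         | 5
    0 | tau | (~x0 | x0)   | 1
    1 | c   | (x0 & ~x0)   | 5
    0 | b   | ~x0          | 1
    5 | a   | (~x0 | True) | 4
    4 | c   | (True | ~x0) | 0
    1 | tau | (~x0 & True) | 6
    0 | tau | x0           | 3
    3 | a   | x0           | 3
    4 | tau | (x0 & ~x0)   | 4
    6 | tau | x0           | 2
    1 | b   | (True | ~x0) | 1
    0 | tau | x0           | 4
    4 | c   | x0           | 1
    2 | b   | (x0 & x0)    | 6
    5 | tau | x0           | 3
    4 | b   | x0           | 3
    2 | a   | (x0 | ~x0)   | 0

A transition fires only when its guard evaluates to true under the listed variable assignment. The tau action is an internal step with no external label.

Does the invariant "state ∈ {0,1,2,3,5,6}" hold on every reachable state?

Safe = {0,1,2,3,5,6}
Reachable = {0,1,2,3,4,5,6}
  0: safe
  1: safe
  2: safe
  3: safe
  4: ✗ unsafe
  5: safe
  6: safe
witness against invariant: tau → 4

Answer: INVARIANT VIOLATED at state 4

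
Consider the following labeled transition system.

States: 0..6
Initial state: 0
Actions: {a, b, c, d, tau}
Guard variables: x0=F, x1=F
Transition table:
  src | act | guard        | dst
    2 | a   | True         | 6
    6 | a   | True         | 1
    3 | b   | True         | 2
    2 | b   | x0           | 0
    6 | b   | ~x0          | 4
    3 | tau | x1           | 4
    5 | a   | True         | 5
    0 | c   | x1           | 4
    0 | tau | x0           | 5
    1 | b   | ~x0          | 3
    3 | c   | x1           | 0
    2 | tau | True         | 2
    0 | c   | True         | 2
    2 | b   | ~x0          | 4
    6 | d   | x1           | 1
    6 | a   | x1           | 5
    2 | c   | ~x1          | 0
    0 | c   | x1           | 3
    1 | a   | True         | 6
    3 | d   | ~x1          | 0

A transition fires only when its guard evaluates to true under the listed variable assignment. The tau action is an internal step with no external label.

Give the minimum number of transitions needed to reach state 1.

Answer: 3

Working:
Breadth-first toward 1:
  Layer 0: {0}
  Layer 1: {2}
  Layer 2: {4,6}
  Layer 3: {1}
1 enters at depth 3; path c·a·a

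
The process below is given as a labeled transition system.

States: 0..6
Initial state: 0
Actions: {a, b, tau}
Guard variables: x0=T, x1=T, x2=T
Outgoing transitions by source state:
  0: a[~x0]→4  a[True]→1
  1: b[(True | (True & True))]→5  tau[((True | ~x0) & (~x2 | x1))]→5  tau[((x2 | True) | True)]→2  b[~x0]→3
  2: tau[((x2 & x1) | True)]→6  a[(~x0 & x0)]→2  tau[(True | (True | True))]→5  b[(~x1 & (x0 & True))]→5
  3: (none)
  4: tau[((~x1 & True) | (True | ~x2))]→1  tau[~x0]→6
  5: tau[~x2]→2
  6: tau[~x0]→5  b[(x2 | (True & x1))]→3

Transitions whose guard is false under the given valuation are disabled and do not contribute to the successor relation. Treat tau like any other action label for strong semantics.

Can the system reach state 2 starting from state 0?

Answer: REACHABLE

Analysis:
Guard filter leaves 8 enabled edge(s).
depth 0: {0}
depth 1: {1}  cumulative {0,1}
depth 2: {2,5}  cumulative {0,1,2,5}
depth 3: {6}  cumulative {0,1,2,5,6}
depth 4: {3}  cumulative {0,1,2,3,5,6}
R = {0,1,2,3,5,6}
trace reaching 2: a·tau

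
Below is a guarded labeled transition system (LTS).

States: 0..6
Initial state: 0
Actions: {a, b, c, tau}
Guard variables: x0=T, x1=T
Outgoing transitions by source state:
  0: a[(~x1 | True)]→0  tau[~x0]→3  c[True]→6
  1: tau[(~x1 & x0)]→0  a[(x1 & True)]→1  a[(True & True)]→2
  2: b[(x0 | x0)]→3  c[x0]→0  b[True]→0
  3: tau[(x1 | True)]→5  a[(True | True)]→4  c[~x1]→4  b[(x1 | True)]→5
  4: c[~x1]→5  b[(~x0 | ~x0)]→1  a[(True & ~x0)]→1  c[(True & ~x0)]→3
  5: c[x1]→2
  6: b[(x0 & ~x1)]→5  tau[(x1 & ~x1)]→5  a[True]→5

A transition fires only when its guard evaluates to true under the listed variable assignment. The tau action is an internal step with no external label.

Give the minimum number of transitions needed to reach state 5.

Breadth-first toward 5:
  Layer 0: {0}
  Layer 1: {6}
  Layer 2: {5}
depth(5)=2, e.g. c·a

Answer: 2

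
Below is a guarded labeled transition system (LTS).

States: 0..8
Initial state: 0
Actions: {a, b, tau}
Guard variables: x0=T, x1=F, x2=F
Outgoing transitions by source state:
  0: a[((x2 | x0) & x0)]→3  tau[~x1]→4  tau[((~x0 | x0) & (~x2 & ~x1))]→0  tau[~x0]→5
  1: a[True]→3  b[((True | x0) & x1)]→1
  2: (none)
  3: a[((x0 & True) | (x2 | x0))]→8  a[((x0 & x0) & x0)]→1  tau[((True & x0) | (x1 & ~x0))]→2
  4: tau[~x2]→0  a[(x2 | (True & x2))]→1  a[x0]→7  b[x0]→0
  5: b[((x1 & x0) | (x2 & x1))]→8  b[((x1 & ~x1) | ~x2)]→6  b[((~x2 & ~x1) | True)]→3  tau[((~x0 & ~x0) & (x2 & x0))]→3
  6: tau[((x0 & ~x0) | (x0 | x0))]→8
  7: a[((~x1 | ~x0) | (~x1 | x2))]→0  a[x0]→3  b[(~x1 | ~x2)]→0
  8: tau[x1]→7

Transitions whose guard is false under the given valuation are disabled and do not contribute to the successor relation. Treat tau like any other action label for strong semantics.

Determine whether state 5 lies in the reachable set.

Answer: UNREACHABLE

Analysis:
Guard filter leaves 16 enabled edge(s).
Layer 0: {0}
Layer 1: {3,4}  now seen {0,3,4}
Layer 2: {1,2,7,8}  now seen {0,1,2,3,4,7,8}
Reachable = {0,1,2,3,4,7,8}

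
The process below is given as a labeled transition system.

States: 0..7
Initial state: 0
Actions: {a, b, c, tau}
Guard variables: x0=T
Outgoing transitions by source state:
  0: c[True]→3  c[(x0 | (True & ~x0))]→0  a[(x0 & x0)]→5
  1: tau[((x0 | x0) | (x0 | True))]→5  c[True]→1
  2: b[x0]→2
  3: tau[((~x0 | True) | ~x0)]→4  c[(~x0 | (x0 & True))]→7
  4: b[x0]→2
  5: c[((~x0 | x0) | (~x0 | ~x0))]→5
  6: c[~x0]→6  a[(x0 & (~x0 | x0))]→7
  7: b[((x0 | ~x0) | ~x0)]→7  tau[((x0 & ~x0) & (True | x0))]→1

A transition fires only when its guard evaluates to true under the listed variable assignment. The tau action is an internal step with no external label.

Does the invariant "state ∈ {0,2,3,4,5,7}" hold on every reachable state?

Answer: INVARIANT HOLDS

Analysis:
Inv-set: {0,2,3,4,5,7}
Reachable = {0,2,3,4,5,7}
  0: ✓
  2: ✓
  3: ✓
  4: ✓
  5: ✓
  7: ✓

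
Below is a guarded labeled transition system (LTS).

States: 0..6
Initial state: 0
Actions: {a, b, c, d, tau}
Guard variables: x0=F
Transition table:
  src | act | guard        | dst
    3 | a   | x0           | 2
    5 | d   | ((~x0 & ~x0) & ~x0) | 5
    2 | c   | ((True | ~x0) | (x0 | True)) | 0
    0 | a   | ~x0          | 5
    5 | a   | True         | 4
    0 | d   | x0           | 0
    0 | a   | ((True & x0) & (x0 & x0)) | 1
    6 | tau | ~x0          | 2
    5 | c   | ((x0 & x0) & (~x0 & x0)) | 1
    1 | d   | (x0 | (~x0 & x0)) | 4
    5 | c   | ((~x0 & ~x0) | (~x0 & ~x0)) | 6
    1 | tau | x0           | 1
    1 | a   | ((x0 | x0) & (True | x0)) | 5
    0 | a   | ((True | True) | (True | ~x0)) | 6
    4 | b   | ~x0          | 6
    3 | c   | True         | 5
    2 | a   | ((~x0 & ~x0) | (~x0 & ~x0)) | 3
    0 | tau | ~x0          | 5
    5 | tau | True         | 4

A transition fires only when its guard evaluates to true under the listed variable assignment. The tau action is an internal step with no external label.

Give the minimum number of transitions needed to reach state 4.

Answer: 2

Analysis:
Breadth-first toward 4:
  depth 0: {0}
  depth 1: {5,6}
  depth 2: {2,4}
first hit 4 at d=2 via a·a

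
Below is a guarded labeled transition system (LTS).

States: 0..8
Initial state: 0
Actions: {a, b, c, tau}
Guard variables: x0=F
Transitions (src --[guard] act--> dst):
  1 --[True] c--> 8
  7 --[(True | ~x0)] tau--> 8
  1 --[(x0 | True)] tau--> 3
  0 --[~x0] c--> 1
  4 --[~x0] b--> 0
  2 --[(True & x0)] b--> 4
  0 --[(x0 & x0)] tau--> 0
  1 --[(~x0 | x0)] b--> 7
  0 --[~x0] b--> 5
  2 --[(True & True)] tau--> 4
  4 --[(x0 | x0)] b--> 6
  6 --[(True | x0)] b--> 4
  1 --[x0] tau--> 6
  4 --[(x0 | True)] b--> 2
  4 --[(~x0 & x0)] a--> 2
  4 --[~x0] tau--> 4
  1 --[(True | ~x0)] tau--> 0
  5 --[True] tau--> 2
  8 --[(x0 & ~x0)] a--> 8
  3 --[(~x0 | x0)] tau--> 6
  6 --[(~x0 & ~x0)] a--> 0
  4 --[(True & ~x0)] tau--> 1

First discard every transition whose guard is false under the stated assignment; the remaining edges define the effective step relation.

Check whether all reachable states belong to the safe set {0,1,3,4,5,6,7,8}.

Inv-set: {0,1,3,4,5,6,7,8}
Reach set: {0,1,2,3,4,5,6,7,8}
  0: ok
  1: ok
  2: ✗ unsafe
  3: ok
  4: ok
  5: ok
  6: ok
  7: ok
  8: ok
reach 2 via b·tau — violates

Answer: INVARIANT VIOLATED at state 2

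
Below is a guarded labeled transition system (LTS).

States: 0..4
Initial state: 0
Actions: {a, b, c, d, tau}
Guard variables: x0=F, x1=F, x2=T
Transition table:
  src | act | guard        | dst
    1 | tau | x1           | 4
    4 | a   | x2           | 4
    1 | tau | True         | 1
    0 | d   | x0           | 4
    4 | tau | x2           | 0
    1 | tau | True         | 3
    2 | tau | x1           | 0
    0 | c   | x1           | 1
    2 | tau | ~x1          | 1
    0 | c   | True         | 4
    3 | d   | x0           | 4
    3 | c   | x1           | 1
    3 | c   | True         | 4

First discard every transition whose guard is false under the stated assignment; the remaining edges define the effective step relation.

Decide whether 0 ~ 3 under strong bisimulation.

Compute ~ classes (split until stable):
  round 0: {{0,1,2,3,4}}
  round 1: {{0,3},{1,2},{4}}
  round 2: {{0,3},{1},{2},{4}}
stable after 3 split(s): 4 block(s)
class of 0: {0,3}; class of 3: {0,3}

Answer: BISIMILAR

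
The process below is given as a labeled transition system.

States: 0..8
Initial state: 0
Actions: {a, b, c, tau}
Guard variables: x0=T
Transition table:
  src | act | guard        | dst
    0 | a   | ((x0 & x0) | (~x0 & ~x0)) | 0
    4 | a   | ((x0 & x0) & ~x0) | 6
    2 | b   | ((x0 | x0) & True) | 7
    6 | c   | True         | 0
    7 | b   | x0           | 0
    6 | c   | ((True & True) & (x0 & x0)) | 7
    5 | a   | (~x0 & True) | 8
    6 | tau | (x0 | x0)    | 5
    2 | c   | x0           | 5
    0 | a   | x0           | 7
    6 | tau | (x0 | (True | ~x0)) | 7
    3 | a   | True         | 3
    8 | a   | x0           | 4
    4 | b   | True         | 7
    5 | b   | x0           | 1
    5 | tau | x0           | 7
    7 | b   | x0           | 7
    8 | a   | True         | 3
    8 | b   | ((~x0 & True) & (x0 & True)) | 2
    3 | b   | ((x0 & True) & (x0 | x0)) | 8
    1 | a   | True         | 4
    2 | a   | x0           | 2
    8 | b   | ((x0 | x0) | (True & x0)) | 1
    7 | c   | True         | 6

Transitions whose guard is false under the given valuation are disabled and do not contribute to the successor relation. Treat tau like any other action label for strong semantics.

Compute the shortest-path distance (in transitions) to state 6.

Answer: 2

Trace:
BFS to 6:
  Layer 0: {0}
  Layer 1: {7}
  Layer 2: {6}
first hit 6 at d=2 via a·c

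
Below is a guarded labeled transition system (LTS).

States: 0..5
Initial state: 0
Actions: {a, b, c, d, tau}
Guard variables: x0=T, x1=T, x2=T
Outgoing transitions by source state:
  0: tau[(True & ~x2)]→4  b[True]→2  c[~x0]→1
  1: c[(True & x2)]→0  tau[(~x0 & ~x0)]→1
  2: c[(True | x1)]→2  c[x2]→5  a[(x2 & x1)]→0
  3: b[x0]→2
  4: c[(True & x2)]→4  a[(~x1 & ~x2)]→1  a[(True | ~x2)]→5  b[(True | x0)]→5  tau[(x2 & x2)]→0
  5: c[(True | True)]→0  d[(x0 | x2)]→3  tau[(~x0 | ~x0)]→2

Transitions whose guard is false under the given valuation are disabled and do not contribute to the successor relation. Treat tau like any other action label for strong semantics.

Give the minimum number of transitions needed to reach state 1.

Breadth-first toward 1:
  L0 = {0}
  L1 = {2}
  L2 = {5}
  L3 = {3}
1 never appears.

Answer: UNREACHABLE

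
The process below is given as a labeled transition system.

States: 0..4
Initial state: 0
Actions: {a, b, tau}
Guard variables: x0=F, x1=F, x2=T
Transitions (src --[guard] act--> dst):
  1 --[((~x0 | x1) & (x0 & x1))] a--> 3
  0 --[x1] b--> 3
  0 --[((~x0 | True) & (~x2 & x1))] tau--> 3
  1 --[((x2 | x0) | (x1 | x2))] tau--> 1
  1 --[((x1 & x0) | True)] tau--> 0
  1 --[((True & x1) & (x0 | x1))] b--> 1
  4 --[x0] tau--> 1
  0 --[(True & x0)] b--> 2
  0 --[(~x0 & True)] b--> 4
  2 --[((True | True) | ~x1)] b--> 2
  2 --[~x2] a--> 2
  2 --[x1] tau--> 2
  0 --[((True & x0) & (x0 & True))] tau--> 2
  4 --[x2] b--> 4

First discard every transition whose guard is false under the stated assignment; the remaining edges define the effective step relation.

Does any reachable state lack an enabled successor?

Reach set: {0,4}
  0: b→4  [1 exit(s)]
  4: b→4  [1 exit(s)]

Answer: DEADLOCK-FREE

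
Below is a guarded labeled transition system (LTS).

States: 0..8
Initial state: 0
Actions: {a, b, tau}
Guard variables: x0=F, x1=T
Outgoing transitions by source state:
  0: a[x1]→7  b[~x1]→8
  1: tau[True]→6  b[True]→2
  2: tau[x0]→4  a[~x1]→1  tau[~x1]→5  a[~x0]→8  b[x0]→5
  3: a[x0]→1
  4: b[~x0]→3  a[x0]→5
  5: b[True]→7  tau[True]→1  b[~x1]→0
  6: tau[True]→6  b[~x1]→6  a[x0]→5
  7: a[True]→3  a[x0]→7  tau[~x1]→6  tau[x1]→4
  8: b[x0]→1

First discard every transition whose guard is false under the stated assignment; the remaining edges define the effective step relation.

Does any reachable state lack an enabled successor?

Answer: DEADLOCK at state 3

Working:
Reachable = {0,3,4,7}
  0: a→7  [deg 1]
  3: ∅  [STUCK]
  4: b→3  [deg 1]
  7: a→3  tau→4  [deg 2]
witness 3: a·a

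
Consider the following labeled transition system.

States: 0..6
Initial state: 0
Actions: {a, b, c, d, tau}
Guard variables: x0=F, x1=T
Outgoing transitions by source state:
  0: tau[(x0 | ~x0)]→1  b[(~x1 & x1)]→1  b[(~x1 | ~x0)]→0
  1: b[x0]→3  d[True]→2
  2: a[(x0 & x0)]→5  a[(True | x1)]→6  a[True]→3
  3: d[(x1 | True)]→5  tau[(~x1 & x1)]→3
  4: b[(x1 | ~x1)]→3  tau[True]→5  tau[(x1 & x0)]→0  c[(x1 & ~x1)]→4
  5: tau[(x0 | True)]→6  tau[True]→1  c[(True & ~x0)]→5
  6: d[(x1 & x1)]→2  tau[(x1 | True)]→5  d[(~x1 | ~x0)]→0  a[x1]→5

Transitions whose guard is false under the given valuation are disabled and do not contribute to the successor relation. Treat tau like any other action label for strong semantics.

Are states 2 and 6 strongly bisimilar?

Bisimulation quotient by refinement:
  P[0] = {{0,1,2,3,4,5,6}}
  P[1] = {{0,4},{1,3},{2},{5},{6}}
  P[2] = {{0},{1},{2},{3},{4},{5},{6}}
Fixed point at round 3; 7 class(es).
[2]={2}  [6]={6}

Answer: NOT BISIMILAR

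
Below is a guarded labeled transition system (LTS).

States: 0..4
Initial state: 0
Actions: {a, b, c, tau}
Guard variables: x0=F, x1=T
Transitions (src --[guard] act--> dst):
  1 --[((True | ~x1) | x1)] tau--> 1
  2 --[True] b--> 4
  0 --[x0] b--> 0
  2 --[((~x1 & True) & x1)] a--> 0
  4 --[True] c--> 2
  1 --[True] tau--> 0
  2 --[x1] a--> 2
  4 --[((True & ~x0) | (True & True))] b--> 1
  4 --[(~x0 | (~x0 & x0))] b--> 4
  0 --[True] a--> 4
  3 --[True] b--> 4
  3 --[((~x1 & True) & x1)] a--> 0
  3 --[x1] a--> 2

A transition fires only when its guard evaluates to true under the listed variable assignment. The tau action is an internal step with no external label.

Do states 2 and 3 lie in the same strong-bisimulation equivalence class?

Compute ~ classes (split until stable):
  round 0: {{0,1,2,3,4}}
  round 1: {{0},{1},{2,3},{4}}
stable after 2 split(s): 4 block(s)
[2]={2,3}  [3]={2,3}

Answer: BISIMILAR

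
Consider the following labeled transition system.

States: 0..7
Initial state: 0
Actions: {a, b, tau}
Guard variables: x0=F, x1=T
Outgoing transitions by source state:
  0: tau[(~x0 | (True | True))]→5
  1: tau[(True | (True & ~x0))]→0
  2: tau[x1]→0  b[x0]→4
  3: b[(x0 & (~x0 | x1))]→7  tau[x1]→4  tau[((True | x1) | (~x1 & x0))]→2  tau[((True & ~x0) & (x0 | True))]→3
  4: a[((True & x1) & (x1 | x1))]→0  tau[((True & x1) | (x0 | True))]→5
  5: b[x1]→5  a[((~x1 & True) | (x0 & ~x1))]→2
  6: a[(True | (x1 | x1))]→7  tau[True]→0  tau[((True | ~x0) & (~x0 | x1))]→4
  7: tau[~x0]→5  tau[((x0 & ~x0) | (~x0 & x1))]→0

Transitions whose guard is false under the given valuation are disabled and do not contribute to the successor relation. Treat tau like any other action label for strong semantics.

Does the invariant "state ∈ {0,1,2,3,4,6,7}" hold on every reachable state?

Allowed set {0,1,2,3,4,6,7}
Reach set: {0,5}
  0: ✓
  5: VIOLATES
counterexample path to 5: tau

Answer: INVARIANT VIOLATED at state 5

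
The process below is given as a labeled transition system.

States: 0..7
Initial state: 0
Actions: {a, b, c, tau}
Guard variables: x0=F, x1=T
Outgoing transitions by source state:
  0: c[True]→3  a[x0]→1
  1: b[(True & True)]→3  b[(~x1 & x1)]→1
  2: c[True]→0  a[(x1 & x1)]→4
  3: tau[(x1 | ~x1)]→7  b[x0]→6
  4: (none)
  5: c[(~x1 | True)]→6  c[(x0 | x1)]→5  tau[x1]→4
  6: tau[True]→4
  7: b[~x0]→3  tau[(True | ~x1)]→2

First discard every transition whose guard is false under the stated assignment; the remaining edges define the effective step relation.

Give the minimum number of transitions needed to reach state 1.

Answer: UNREACHABLE

Working:
Breadth-first toward 1:
  Layer 0: {0}
  Layer 1: {3}
  Layer 2: {7}
  Layer 3: {2}
  Layer 4: {4}
1 never appears.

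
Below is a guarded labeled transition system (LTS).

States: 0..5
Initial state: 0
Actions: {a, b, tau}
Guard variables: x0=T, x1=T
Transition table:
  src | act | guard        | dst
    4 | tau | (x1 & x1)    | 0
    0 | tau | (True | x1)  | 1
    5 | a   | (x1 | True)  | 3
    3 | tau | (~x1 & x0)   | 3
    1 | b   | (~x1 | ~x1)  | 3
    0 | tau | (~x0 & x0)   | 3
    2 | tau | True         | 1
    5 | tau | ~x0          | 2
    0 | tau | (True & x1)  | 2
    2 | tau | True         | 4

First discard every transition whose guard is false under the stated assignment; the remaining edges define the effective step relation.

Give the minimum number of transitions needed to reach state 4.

Layered search for 4:
  Layer 0: {0}
  Layer 1: {1,2}
  Layer 2: {4}
depth(4)=2, e.g. tau·tau

Answer: 2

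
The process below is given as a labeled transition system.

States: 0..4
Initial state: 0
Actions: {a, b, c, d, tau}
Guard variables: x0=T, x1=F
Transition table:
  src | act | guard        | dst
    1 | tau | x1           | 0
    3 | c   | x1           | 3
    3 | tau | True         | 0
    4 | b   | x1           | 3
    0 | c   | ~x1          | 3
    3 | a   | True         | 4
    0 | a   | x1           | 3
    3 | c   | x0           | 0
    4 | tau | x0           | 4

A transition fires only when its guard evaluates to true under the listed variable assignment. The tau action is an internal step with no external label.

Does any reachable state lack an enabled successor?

Answer: DEADLOCK-FREE

Trace:
R = {0,3,4}
  0: c→3  [1 out]
  3: a→4  c→0  tau→0  [3 out]
  4: tau→4  [1 out]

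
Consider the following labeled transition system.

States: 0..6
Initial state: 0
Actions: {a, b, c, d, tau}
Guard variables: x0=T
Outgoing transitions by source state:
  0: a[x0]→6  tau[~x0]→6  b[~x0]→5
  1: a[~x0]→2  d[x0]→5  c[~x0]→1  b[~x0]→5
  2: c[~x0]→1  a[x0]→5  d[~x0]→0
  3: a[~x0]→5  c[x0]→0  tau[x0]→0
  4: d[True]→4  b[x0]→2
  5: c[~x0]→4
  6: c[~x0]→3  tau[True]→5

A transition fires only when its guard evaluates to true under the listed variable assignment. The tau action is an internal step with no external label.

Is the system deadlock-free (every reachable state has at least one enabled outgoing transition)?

Reachable = {0,5,6}
  0: a→6  [1 exit(s)]
  5: ∅  [deadlock]
  6: tau→5  [1 exit(s)]
witness 5: a·tau

Answer: DEADLOCK at state 5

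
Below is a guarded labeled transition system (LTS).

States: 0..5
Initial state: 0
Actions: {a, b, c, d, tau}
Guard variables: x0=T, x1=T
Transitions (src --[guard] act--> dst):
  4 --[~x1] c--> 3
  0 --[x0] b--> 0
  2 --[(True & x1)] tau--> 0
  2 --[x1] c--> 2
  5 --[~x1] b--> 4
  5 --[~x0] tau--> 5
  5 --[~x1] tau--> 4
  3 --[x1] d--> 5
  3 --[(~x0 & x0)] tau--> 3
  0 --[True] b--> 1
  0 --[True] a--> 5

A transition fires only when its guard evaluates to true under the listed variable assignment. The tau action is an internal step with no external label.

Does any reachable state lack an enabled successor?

R = {0,1,5}
  0: a→5  b→0  b→1  [deg 3]
  1: ∅  [STUCK]
  5: ∅  [STUCK]
trace reaching 1: b

Answer: DEADLOCK at state 1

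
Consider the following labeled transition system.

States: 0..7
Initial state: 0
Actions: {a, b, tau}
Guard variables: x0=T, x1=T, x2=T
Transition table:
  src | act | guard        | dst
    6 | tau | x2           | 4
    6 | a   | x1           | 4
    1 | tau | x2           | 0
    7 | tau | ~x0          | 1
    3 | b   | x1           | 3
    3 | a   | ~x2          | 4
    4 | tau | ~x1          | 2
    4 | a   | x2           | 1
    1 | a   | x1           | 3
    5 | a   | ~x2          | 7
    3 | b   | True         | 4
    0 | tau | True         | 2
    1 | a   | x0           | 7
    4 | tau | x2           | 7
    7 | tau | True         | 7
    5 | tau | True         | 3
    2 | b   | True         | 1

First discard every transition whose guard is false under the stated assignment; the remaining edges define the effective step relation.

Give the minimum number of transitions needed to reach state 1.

Layered search for 1:
  Layer 0: {0}
  Layer 1: {2}
  Layer 2: {1}
1 enters at depth 2; path tau·b

Answer: 2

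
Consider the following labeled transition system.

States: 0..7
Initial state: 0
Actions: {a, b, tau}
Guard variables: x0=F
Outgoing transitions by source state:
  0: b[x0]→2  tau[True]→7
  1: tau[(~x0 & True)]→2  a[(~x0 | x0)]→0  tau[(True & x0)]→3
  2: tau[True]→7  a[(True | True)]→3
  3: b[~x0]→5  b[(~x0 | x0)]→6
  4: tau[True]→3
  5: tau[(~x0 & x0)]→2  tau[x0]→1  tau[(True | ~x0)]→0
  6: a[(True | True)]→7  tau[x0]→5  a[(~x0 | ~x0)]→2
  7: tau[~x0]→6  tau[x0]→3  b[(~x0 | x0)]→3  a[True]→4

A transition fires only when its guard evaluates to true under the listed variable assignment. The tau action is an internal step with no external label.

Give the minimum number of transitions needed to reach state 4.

BFS to 4:
  Layer 0: {0}
  Layer 1: {7}
  Layer 2: {3,4,6}
first hit 4 at d=2 via tau·a

Answer: 2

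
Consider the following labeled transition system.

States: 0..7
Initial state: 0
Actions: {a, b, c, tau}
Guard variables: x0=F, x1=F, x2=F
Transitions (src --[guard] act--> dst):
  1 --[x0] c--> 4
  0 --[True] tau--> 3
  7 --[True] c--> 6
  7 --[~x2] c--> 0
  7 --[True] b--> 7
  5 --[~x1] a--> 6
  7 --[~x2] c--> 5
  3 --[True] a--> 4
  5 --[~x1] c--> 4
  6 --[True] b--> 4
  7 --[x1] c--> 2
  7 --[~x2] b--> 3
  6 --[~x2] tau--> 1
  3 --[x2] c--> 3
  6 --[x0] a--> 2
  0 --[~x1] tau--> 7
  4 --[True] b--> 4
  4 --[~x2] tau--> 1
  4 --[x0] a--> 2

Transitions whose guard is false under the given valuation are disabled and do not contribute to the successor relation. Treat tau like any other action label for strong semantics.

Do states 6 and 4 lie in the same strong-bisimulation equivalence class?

Refine partition for ~:
  round 0: {{0,1,2,3,4,5,6,7}}
  round 1: {{0},{1,2},{3},{4,6},{5},{7}}
6 equivalence class(es) (converged in 2)
6∈{4,6}, 4∈{4,6}

Answer: BISIMILAR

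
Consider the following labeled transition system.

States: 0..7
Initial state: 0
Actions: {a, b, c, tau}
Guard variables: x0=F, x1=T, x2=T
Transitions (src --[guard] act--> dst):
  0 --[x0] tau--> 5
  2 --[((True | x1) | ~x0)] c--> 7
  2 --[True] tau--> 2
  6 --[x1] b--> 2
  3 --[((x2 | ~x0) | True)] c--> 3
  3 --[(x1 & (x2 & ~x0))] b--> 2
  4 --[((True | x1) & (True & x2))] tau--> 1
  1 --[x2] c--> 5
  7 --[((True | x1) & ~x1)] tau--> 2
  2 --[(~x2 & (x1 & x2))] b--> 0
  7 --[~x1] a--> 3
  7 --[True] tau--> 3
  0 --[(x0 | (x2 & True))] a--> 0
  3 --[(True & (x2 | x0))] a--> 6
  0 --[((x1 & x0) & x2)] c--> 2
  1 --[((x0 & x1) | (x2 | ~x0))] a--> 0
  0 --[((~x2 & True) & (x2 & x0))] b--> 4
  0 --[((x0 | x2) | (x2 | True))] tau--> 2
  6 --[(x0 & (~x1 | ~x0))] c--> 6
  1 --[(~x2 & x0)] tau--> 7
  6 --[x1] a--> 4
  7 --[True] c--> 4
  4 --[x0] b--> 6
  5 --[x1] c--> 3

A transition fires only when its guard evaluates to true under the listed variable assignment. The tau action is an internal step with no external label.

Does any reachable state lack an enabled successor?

Reach set: {0,1,2,3,4,5,6,7}
  0: a→0  tau→2  [2 exit(s)]
  1: a→0  c→5  [2 exit(s)]
  2: c→7  tau→2  [2 exit(s)]
  3: a→6  b→2  c→3  [3 exit(s)]
  4: tau→1  [1 exit(s)]
  5: c→3  [1 exit(s)]
  6: a→4  b→2  [2 exit(s)]
  7: c→4  tau→3  [2 exit(s)]

Answer: DEADLOCK-FREE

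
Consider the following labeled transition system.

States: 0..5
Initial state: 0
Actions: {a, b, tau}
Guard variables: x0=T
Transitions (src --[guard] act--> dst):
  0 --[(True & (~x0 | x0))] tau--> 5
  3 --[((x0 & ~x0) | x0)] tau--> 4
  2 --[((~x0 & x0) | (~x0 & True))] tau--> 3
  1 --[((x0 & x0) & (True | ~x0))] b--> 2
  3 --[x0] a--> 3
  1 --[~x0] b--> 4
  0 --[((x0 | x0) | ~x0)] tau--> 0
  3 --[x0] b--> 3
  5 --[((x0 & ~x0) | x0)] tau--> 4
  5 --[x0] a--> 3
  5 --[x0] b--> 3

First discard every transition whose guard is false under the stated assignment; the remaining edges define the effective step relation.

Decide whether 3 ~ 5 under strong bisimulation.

Answer: BISIMILAR

Analysis:
Refine partition for ~:
  π0 = {{0,1,2,3,4,5}}
  π1 = {{0},{1},{2,4},{3,5}}
stable after 2 split(s): 4 block(s)
class of 3: {3,5}; class of 5: {3,5}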